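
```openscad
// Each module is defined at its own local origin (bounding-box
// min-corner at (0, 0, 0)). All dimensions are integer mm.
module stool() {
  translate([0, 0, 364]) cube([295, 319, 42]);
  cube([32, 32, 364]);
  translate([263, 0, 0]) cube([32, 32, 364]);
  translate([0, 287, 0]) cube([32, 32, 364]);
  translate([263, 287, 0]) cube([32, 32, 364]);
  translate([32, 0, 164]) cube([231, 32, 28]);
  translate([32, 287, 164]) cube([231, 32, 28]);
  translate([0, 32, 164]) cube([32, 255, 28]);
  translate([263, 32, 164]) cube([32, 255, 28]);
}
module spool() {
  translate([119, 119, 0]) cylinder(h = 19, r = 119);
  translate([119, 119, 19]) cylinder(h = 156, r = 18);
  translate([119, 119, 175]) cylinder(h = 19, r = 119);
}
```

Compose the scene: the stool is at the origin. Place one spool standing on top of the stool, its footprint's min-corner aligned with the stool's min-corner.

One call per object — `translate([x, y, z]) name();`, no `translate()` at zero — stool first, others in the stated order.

stool();
translate([0, 0, 406]) spool();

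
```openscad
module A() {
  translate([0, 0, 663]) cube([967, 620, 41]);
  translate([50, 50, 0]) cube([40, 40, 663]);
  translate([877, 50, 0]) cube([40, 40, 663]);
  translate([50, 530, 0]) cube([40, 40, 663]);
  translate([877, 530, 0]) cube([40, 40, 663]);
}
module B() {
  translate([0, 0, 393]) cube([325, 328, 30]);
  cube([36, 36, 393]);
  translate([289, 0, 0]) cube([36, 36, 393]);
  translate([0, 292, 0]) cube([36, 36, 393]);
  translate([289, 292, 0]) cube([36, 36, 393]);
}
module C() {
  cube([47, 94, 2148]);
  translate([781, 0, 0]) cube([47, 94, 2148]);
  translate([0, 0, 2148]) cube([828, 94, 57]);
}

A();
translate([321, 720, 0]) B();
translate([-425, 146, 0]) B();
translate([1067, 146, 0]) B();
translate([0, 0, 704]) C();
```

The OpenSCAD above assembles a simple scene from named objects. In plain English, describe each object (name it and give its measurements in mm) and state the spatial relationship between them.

A is a table with a 967×620 mm rectangular top, 41 mm thick, top surface at z = 704 mm, supported by four 40×40 mm square legs, each inset 50 mm from the nearest pair of top edges, running from the floor.

B is a four-legged stool. The seat is a 325×328×30 mm slab whose top surface is at z = 423 mm; four square legs, each 36×36 mm in cross-section, run from the floor (z = 0) to the underside of the seat, each flush with a corner of the seat.

C is a rectangular door frame: two vertical jambs of 47×94 mm section, 2148 mm tall, with a clear opening 734 mm wide between their inner faces. A header 57 mm tall and 94 mm deep lies on top of the jambs and spans the full outside width.

Three stools sit around the table at the +y, −x, +x sides. The door frame is on top of the table.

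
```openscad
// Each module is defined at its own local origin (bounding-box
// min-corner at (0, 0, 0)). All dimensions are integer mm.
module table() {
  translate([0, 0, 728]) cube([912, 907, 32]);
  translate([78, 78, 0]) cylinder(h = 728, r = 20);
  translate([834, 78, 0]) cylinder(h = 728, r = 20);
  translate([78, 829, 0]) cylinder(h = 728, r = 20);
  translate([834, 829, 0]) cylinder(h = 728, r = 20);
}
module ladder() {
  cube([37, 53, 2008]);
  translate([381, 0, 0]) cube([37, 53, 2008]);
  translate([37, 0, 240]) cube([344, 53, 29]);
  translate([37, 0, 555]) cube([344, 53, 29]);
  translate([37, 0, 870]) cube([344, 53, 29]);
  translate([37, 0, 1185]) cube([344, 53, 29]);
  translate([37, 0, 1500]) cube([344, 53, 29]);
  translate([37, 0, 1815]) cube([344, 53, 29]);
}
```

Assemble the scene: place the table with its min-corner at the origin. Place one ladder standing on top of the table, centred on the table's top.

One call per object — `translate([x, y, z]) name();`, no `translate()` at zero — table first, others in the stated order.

table();
translate([247, 427, 760]) ladder();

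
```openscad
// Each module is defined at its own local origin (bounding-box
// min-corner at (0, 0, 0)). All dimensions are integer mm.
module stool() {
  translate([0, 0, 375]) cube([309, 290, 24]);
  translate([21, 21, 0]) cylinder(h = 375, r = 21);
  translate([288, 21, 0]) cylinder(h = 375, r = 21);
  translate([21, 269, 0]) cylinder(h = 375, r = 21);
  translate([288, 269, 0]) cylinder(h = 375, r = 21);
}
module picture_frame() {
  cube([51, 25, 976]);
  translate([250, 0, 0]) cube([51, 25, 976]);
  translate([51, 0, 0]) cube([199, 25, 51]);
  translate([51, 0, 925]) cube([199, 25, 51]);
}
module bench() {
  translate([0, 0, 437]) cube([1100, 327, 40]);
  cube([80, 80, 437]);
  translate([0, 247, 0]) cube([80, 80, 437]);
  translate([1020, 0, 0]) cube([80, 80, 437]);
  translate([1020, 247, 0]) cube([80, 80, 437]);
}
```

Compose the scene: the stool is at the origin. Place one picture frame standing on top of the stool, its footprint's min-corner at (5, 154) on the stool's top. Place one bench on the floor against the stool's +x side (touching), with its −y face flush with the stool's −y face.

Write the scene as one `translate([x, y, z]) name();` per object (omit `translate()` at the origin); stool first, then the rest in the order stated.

stool();
translate([5, 154, 399]) picture_frame();
translate([309, 0, 0]) bench();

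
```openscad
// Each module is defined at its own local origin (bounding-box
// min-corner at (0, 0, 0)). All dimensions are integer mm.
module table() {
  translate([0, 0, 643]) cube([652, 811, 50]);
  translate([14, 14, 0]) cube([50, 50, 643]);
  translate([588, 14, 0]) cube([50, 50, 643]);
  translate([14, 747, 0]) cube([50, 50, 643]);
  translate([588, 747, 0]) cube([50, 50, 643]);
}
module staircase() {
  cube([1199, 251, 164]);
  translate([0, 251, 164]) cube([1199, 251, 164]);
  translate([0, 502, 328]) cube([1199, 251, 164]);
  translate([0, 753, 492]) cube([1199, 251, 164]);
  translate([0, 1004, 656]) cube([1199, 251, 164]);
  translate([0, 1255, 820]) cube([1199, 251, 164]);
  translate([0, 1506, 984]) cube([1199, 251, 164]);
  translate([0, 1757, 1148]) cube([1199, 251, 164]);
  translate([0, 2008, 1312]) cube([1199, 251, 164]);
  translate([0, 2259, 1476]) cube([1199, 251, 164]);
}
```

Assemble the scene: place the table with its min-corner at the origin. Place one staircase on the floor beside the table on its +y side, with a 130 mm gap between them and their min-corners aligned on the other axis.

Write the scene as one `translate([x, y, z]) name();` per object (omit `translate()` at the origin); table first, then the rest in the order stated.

table();
translate([0, 941, 0]) staircase();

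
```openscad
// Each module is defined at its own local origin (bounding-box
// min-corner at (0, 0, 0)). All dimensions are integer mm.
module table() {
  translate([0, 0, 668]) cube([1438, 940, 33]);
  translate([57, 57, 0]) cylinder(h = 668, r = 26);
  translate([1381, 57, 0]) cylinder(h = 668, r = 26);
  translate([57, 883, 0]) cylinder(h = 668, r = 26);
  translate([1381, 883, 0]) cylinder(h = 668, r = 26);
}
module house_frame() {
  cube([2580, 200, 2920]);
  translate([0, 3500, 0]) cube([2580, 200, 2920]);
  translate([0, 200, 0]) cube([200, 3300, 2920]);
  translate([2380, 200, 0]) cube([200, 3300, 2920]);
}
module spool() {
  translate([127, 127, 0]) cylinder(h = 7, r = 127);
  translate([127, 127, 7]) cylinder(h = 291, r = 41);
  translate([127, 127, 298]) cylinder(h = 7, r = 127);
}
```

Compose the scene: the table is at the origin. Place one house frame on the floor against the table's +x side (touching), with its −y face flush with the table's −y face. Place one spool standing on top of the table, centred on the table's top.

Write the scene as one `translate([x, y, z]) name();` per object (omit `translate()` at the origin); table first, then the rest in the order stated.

table();
translate([1438, 0, 0]) house_frame();
translate([592, 343, 701]) spool();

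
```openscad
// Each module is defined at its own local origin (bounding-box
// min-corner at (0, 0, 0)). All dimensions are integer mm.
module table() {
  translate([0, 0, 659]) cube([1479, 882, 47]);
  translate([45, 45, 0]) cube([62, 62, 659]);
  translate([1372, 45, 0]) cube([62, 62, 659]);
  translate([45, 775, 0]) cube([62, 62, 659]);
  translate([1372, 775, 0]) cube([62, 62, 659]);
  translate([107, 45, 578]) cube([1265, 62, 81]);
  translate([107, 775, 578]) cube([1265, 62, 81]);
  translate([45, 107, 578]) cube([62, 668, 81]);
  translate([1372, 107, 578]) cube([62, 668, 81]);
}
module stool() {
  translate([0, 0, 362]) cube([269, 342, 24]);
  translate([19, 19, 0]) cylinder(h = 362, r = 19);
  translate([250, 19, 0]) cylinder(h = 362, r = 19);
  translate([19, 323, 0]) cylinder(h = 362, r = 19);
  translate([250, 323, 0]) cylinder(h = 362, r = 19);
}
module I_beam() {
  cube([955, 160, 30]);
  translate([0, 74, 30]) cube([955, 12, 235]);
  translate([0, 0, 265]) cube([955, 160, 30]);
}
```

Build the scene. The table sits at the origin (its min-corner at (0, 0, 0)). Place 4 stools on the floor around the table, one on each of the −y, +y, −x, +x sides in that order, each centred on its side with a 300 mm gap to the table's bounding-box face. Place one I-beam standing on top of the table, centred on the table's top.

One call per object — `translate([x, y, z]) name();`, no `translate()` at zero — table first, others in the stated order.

table();
translate([605, -642, 0]) stool();
translate([605, 1182, 0]) stool();
translate([-569, 270, 0]) stool();
translate([1779, 270, 0]) stool();
translate([262, 361, 706]) I_beam();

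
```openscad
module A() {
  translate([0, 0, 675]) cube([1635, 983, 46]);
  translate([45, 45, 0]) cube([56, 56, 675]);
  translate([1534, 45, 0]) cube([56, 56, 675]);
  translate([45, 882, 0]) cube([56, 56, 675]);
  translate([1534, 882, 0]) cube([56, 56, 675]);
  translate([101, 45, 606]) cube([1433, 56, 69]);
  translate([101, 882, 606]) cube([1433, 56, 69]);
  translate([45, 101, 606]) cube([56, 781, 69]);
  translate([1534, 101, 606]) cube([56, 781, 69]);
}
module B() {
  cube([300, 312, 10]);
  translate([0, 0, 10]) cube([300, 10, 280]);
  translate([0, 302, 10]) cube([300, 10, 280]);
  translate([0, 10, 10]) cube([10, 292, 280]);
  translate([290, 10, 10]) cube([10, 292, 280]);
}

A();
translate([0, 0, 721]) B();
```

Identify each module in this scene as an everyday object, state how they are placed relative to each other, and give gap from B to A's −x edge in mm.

A is a table. B is an open box. The open box is on top of the table. The gap from the open box to the table's −x edge is 0 mm.

The open box's min-x is at 0; the table's min-x is 0; gap = 0 mm.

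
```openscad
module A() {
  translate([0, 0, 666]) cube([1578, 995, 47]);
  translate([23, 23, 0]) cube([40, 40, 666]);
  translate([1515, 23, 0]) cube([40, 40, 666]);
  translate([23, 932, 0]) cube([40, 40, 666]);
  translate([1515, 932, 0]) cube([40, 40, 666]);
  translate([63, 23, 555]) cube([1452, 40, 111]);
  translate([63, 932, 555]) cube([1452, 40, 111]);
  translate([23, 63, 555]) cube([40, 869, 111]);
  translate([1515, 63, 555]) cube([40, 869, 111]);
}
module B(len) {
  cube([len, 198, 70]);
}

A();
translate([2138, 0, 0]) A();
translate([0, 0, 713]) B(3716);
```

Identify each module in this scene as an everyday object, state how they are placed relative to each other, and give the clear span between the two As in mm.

A is a table. B is a beam. A beam spans the tops of two tables. The clear span between the two tables is 560 mm.

Second table starts at x = 2138; first ends at x = 1578; clear span = 2138 − 1578 = 560 mm.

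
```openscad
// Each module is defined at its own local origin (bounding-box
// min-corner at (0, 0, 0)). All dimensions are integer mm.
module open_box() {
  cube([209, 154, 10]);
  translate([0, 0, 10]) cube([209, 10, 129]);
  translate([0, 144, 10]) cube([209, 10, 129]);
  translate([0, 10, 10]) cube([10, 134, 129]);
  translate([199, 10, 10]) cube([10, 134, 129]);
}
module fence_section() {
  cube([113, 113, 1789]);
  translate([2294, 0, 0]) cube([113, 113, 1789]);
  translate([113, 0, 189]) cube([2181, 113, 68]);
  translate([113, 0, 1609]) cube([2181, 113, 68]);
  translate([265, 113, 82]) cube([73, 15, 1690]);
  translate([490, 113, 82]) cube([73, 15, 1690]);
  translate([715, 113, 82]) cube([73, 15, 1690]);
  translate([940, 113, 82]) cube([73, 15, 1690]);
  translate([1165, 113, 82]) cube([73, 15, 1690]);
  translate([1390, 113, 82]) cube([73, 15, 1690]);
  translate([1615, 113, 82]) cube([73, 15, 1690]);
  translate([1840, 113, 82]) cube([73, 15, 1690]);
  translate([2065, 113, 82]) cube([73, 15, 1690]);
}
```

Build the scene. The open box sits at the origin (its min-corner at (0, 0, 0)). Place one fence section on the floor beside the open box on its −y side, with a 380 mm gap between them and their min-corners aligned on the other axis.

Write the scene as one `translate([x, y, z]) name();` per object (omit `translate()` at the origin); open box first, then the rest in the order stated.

open_box();
translate([0, -508, 0]) fence_section();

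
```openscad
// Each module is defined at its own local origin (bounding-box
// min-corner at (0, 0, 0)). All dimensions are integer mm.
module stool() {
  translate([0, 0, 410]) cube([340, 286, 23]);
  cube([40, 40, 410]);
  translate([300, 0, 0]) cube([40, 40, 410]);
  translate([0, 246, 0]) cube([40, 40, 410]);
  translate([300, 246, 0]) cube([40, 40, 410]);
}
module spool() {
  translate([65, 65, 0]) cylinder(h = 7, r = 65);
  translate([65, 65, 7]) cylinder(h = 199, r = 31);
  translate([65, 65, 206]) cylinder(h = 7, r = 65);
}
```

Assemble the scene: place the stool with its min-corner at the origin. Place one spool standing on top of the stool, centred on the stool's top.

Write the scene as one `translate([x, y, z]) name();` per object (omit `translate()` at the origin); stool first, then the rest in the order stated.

stool();
translate([105, 78, 433]) spool();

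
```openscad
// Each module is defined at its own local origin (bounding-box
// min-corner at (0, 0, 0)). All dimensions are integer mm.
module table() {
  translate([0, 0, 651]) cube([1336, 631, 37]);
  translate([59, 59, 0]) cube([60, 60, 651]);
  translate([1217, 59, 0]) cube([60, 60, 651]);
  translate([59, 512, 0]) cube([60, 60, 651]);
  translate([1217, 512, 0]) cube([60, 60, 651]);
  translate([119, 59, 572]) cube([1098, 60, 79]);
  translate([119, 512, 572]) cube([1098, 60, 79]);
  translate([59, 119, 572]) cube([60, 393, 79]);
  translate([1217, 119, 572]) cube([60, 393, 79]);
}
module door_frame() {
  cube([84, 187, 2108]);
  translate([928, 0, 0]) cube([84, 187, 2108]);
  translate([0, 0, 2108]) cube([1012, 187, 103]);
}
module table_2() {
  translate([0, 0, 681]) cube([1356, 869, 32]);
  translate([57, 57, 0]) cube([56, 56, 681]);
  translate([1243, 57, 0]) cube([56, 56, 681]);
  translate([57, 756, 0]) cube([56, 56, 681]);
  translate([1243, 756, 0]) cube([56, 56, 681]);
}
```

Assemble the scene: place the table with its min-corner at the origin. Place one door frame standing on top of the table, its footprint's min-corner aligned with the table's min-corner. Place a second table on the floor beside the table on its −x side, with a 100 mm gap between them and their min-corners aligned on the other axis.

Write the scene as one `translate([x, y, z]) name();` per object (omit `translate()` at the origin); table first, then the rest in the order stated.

table();
translate([0, 0, 688]) door_frame();
translate([-1456, 0, 0]) table_2();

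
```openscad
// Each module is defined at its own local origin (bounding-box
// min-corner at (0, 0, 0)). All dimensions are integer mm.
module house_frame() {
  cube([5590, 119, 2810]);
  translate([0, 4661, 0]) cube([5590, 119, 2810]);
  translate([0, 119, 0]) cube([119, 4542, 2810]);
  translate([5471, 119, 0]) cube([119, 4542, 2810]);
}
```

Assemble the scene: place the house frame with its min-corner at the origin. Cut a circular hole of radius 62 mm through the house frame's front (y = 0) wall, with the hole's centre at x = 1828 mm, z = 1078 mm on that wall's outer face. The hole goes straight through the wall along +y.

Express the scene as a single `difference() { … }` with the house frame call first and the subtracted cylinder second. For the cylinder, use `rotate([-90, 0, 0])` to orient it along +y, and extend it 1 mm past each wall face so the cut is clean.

difference() {
  house_frame();
  translate([1828, -1, 1078]) rotate([-90, 0, 0]) cylinder(h = 121, r = 62);
}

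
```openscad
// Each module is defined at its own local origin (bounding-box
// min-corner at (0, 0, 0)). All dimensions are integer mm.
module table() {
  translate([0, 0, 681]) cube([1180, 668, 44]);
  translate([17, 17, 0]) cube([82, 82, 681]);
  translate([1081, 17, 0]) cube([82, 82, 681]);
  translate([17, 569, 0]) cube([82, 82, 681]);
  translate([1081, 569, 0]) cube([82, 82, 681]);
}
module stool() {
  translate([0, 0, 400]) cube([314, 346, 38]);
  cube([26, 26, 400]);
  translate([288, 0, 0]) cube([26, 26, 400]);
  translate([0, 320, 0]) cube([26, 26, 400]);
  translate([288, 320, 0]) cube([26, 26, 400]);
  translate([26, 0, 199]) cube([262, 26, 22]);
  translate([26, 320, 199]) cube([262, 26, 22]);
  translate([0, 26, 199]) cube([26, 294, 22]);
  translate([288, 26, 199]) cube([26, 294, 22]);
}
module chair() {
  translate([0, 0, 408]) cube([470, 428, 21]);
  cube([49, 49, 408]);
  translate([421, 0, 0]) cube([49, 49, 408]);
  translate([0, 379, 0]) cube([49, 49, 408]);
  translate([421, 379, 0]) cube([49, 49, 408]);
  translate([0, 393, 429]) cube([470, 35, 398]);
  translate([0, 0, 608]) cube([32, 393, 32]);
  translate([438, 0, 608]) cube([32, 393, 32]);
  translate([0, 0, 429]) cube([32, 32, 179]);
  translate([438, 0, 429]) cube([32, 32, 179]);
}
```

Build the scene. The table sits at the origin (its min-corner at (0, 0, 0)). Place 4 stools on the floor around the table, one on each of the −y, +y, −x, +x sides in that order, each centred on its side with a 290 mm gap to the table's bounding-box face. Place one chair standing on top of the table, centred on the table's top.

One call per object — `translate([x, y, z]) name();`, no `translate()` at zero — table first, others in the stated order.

table();
translate([433, -636, 0]) stool();
translate([433, 958, 0]) stool();
translate([-604, 161, 0]) stool();
translate([1470, 161, 0]) stool();
translate([355, 120, 725]) chair();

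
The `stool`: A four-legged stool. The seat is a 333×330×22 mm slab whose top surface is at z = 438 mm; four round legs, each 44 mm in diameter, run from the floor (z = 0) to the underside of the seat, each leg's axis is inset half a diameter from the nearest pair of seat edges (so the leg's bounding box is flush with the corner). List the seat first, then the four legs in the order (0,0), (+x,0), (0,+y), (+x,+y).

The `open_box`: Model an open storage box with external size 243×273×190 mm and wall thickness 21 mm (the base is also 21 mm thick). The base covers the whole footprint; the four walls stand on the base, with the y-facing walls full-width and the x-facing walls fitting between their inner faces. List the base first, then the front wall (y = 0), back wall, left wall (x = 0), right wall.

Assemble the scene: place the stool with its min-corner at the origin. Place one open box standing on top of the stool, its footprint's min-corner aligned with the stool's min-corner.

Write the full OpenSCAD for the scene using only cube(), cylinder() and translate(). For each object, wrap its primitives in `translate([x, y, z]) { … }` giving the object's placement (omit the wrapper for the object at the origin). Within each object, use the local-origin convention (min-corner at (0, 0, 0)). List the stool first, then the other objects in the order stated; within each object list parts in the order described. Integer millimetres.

translate([0, 0, 416]) cube([333, 330, 22]);
translate([22, 22, 0]) cylinder(h = 416, r = 22);
translate([311, 22, 0]) cylinder(h = 416, r = 22);
translate([22, 308, 0]) cylinder(h = 416, r = 22);
translate([311, 308, 0]) cylinder(h = 416, r = 22);
translate([0, 0, 438]) {
  cube([243, 273, 21]);
  translate([0, 0, 21]) cube([243, 21, 169]);
  translate([0, 252, 21]) cube([243, 21, 169]);
  translate([0, 21, 21]) cube([21, 231, 169]);
  translate([222, 21, 21]) cube([21, 231, 169]);
}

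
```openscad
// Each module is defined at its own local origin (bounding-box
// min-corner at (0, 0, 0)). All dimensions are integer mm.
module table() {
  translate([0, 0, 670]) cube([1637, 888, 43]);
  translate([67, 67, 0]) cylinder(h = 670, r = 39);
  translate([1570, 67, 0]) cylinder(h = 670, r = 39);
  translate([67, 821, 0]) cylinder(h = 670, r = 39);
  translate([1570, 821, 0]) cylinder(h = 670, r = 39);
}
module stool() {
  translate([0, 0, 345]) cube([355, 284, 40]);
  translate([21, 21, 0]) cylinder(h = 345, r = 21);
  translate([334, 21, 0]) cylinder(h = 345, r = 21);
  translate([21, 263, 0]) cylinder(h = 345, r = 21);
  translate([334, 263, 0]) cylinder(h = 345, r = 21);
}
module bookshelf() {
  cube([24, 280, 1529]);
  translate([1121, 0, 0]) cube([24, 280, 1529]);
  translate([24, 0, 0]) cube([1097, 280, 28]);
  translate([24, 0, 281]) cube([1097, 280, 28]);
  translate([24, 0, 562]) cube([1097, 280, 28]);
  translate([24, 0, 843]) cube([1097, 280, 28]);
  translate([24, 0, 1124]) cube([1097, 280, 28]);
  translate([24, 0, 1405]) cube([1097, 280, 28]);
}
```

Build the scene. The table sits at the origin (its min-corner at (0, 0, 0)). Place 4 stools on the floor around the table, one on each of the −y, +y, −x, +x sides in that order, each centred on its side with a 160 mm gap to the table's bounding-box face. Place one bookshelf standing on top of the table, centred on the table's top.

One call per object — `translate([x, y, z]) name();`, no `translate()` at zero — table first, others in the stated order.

table();
translate([641, -444, 0]) stool();
translate([641, 1048, 0]) stool();
translate([-515, 302, 0]) stool();
translate([1797, 302, 0]) stool();
translate([246, 304, 713]) bookshelf();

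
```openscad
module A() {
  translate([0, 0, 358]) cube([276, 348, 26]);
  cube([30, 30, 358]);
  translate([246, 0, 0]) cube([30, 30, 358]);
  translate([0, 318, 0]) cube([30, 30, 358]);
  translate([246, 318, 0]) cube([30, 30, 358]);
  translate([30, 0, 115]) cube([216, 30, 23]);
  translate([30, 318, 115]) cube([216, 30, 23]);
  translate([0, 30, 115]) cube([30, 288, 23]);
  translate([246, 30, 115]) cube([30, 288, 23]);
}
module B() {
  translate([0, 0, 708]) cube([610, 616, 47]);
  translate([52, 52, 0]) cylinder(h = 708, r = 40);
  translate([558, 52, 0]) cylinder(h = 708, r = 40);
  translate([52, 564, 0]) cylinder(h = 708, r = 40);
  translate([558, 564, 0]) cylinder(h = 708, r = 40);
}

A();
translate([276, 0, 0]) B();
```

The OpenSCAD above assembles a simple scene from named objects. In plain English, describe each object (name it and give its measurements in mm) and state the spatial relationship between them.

A is a four-legged stool. The seat is a 276×348×26 mm slab whose top surface is at z = 384 mm; four square legs, each 30×30 mm in cross-section, run from the floor (z = 0) to the underside of the seat, each flush with a corner of the seat. Four stretchers, 30 mm wide and 23 mm tall, connect adjacent legs with their undersides at z = 115 mm, each running between the inner faces of the legs it joins and aligned with the legs' outer faces on the other axis.

B is a table with a 610×616 mm rectangular top, 47 mm thick, top surface at z = 755 mm, supported by four round legs of 80 mm diameter, each leg's bounding box inset 12 mm from the nearest pair of top edges, running from the floor.

The table is against the stool's +x side, with their −y faces flush.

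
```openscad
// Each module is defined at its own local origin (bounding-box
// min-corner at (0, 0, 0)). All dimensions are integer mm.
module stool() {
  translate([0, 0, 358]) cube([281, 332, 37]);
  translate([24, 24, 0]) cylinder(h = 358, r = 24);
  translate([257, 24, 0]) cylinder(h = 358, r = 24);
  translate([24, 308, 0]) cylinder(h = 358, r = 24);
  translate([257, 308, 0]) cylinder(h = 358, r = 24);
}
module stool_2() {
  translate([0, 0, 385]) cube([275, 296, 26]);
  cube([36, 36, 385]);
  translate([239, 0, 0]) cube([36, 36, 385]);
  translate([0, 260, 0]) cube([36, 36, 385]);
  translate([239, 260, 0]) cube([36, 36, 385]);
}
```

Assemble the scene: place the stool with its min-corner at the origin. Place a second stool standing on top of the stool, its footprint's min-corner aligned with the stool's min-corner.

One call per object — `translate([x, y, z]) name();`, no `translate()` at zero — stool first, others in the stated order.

stool();
translate([0, 0, 395]) stool_2();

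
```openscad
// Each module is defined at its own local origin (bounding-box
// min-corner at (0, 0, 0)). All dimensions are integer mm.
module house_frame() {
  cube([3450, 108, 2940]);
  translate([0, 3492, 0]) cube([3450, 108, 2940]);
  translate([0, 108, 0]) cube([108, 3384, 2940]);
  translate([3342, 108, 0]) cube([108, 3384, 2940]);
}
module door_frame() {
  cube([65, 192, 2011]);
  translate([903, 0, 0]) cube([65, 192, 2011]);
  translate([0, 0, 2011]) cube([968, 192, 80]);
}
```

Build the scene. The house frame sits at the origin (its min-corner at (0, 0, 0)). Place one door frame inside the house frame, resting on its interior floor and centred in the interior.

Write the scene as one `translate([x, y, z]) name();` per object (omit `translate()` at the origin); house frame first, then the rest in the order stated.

house_frame();
translate([1241, 1704, 0]) door_frame();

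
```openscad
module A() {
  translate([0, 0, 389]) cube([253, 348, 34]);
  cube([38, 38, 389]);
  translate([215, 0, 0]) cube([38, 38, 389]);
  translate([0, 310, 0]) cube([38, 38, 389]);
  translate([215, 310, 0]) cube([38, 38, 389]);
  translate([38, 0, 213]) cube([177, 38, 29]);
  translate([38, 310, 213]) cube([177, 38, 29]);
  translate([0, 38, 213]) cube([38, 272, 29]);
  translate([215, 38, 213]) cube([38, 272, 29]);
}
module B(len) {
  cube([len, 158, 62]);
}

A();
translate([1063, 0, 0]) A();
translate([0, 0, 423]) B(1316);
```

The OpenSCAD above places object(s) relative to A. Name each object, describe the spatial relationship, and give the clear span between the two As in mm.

Second stool starts at x = 1063; first ends at x = 253; clear span = 1063 − 253 = 810 mm.

A is a stool. B is a beam. A beam spans the tops of two stools. The clear span between the two stools is 810 mm.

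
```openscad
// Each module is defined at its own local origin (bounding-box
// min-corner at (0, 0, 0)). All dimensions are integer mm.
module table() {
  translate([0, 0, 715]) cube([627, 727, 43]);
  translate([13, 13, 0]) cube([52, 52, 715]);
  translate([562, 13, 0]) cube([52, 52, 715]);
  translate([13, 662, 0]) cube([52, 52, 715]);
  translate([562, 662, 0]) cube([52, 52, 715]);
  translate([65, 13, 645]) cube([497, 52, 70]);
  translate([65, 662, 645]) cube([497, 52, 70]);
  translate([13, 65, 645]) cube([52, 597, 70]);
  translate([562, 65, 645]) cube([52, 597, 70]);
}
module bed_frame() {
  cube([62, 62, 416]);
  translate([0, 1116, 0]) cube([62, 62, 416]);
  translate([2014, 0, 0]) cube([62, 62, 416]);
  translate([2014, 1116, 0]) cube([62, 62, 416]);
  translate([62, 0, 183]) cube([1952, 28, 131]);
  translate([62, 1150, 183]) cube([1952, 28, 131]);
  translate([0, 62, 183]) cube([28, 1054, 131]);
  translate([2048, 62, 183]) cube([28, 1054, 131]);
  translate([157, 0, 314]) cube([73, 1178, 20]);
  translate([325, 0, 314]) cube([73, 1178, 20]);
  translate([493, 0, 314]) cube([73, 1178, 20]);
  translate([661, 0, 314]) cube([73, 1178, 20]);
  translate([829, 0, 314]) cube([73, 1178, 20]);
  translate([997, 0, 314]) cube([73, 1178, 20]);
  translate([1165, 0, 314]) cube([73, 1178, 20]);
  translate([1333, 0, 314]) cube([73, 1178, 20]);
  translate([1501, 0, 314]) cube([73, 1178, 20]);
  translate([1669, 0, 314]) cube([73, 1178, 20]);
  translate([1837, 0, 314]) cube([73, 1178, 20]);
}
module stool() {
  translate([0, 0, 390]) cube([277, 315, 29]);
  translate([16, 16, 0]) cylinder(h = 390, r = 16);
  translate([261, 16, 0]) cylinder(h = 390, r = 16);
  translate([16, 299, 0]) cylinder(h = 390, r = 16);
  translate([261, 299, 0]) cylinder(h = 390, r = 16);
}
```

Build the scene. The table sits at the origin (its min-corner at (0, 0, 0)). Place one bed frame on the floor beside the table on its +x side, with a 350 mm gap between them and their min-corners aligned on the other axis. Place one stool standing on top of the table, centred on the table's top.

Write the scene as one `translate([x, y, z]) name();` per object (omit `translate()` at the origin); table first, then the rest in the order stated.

table();
translate([977, 0, 0]) bed_frame();
translate([175, 206, 758]) stool();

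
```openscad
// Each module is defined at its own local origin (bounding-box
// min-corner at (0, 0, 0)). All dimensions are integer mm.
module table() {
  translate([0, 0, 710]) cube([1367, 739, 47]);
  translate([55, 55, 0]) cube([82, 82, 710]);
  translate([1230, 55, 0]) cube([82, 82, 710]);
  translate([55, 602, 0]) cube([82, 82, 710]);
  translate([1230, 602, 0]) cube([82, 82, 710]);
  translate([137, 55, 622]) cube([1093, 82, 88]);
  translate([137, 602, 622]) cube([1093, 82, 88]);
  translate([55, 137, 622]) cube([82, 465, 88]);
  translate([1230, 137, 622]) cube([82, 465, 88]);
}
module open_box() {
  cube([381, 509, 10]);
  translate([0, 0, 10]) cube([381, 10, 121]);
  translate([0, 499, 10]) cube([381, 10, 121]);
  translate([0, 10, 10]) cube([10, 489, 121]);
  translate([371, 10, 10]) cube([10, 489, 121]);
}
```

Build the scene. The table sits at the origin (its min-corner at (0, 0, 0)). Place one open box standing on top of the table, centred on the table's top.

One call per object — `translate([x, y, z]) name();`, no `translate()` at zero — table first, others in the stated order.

table();
translate([493, 115, 757]) open_box();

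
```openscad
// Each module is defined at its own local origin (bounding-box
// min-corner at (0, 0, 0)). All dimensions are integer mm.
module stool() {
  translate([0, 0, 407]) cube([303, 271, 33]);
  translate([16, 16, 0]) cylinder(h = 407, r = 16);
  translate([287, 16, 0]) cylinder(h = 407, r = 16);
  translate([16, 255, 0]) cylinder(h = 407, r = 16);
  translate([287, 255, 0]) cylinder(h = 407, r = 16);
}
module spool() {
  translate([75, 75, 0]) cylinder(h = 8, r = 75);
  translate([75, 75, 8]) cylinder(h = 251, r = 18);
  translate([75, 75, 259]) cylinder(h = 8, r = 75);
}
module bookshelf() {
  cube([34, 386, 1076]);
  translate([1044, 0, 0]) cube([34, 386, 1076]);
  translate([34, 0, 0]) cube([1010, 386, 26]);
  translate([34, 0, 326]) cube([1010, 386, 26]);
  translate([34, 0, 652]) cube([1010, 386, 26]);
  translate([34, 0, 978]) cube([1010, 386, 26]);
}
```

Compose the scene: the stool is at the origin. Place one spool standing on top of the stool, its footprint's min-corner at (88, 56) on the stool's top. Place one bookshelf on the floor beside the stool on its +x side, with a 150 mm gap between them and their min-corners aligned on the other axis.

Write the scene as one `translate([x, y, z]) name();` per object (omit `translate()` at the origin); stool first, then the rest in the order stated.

stool();
translate([88, 56, 440]) spool();
translate([453, 0, 0]) bookshelf();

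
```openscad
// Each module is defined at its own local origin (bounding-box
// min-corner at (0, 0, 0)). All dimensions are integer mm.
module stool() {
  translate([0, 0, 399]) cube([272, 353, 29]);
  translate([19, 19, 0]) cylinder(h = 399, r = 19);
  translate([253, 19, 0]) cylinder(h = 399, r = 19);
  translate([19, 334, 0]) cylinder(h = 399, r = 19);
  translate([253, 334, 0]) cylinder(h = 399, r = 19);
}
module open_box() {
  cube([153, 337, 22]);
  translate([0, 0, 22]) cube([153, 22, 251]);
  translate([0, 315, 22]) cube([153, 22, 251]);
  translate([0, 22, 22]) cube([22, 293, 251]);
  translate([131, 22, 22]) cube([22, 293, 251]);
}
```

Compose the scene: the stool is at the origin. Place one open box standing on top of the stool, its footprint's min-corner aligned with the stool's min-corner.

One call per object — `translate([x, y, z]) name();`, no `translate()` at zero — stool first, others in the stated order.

stool();
translate([0, 0, 428]) open_box();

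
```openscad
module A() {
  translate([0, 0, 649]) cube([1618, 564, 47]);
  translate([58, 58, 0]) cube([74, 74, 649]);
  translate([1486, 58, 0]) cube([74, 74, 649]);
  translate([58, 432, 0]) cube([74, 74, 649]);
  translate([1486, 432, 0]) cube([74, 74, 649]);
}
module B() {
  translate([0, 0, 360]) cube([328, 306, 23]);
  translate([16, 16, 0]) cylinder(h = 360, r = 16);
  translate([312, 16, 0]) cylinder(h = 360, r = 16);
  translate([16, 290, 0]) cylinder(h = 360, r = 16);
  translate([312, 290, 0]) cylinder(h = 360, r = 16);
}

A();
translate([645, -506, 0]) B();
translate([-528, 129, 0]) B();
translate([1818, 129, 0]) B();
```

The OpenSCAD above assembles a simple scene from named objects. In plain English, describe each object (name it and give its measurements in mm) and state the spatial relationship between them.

A is a table with a 1618×564 mm rectangular top, 47 mm thick, top surface at z = 696 mm, supported by four 74×74 mm square legs, each inset 58 mm from the nearest pair of top edges, running from the floor.

B is a four-legged stool. The seat is 328×306 mm, 23 mm thick, top at z = 383 mm. It stands on four round legs, each 32 mm in diameter, from z = 0 to the seat underside, each leg's axis is inset half a diameter from the nearest pair of seat edges (so the leg's bounding box is flush with the corner).

Three stools sit around the table at the −y, −x, +x sides.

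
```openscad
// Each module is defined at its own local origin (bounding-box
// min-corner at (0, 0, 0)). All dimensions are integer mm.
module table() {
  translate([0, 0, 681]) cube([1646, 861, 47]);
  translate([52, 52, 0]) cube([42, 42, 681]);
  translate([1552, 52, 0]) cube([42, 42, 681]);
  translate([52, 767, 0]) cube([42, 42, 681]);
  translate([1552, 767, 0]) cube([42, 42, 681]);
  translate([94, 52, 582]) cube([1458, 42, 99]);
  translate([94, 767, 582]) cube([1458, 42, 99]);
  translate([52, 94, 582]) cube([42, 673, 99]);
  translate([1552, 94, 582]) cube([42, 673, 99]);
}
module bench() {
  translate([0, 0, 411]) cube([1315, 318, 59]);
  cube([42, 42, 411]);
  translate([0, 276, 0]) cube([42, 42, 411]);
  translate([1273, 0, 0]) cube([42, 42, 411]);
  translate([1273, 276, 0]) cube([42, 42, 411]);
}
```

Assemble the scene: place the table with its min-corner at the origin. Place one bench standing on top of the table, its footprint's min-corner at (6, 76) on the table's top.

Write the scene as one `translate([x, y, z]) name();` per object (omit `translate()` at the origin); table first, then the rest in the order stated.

table();
translate([6, 76, 728]) bench();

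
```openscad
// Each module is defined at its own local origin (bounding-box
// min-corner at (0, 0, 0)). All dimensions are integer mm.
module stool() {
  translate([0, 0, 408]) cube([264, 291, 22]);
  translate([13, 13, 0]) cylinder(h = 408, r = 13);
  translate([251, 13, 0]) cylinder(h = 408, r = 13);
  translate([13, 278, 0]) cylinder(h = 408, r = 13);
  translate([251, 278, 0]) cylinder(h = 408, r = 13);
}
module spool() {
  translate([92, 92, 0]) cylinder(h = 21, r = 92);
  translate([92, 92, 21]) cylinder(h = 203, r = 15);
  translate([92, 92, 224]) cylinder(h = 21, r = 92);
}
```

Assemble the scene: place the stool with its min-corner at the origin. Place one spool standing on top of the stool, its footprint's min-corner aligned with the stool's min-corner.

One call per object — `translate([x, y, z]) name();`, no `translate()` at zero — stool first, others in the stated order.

stool();
translate([0, 0, 430]) spool();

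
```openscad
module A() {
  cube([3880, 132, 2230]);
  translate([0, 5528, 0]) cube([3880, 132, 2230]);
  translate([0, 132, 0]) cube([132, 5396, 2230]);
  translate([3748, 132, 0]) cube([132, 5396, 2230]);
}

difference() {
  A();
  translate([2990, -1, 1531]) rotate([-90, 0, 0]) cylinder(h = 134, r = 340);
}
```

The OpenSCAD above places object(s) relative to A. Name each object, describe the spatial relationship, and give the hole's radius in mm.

The subtracted cylinder has r = 340 mm.

A is a house frame. The house frame has a circular hole through its front wall. The hole's radius is 340 mm.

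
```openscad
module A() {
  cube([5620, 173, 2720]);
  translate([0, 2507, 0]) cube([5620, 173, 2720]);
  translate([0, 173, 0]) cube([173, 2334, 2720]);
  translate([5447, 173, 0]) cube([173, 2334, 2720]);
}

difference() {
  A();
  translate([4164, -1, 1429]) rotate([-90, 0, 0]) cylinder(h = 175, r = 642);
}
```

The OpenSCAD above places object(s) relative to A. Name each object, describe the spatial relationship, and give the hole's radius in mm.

The subtracted cylinder has r = 642 mm.

A is a house frame. The house frame has a circular hole through its front wall. The hole's radius is 642 mm.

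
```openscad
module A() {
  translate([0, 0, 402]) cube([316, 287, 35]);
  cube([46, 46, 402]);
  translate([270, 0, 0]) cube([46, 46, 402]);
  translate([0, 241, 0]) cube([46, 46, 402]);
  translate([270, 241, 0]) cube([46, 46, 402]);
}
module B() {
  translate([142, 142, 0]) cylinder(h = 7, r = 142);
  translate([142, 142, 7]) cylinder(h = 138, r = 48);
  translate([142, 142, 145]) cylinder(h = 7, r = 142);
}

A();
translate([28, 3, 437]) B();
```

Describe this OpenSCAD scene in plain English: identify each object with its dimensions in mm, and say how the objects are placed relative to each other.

A is a four-legged stool. The seat is 316×287 mm, 35 mm thick, top at z = 437 mm. It stands on four square legs, each 46×46 mm in cross-section, from z = 0 to the seat underside, each flush with a corner of the seat.

B is a spool: two coaxial disc flanges of radius 142 mm and thickness 7 mm, joined by a core cylinder of radius 48 mm and height 138 mm. The lower flange rests on z = 0 and the three cylinders share a vertical axis.

The spool is on top of the stool.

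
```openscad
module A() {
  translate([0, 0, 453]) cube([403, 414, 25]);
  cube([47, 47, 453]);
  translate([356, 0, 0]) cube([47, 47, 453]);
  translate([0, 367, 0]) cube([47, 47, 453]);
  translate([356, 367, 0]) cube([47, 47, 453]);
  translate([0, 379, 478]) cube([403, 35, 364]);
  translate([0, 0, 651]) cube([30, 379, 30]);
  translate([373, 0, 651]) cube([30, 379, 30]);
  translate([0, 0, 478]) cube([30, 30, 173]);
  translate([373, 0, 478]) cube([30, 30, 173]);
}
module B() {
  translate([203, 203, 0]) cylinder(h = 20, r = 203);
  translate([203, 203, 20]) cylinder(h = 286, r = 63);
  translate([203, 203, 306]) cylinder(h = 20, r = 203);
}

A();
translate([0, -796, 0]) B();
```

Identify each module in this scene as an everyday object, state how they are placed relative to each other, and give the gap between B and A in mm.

The spool's nearest face is 390 mm from the chair's −y face.

A is a chair. B is a spool. The spool is on the floor beside the chair on its −y side. The gap between the spool and the chair is 390 mm.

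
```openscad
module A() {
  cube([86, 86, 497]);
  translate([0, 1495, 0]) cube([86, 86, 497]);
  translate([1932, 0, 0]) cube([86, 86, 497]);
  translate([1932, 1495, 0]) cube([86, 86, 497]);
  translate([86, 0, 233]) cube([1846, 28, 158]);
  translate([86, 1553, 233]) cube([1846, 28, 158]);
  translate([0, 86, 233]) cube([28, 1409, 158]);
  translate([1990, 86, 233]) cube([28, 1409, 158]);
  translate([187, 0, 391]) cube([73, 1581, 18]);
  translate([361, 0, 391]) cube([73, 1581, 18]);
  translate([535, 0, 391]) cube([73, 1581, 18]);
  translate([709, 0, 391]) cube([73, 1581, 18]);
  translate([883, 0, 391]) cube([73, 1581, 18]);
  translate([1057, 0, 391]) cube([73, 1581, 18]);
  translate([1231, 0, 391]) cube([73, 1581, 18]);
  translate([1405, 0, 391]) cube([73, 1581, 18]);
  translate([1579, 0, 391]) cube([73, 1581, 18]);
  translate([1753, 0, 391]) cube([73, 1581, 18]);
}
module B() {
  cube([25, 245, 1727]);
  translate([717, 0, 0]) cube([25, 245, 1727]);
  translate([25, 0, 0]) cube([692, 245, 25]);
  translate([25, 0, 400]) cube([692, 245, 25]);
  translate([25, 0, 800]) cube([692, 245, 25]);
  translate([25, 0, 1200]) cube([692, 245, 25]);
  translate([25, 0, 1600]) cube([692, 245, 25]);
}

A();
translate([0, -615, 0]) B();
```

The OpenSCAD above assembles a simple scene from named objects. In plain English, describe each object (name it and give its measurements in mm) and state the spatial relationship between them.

A is a bed frame 2018 mm long (x) by 1581 mm wide (y). Four 86×86 mm corner posts, 497 mm tall, at the corners of the footprint. Four rails of 28 mm thickness and 158 mm height run between adjacent posts with their undersides at z = 233 mm, their outer faces flush with the outside of the frame (the two x-running rails run between the posts' inner faces; the two y-running rails run between the posts' inner faces). 10 slats, each 73 mm wide (x) and 18 mm thick, lie across the top of the two x-running rails, running the full 1581 mm width of the frame in y; the slats are evenly spaced along x between the inner faces of the end posts with equal gaps (rounded down to the nearest mm) at the −x end and between each pair — any rounding remainder accumulates at the +x end.

B is an open bookshelf. Two side panels, each 25 mm thick, 245 mm deep and 1727 mm tall, stand 742 mm apart (outside-to-outside). Between them sit 5 shelves, each 25 mm thick and 245 mm deep, spanning the full gap between the sides. The bottom shelf rests on the floor (its underside at z = 0) and the clear gap between one shelf's top and the next shelf's underside is 375 mm.

The bookshelf is on the floor beside the bed frame on its −y side.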